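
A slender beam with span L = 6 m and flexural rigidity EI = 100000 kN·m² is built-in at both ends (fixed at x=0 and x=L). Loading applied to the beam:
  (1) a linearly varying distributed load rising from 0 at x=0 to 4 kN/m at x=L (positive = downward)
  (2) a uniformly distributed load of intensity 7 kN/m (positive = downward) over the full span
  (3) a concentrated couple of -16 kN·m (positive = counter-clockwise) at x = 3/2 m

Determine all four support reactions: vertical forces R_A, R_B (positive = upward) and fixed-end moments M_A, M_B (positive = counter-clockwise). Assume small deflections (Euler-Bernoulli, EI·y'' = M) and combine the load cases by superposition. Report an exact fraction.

Load 1 — triangular load w₀=4 kN/m (0→w₀ over full span):
  R_A = 3w₀L/20 = 3·4·6/20 = 18/5 kN
  M_A = w₀L²/30 = 4·6²/30 = 24/5 kN·m
  R_B = 7w₀L/20 = 7·4·6/20 = 42/5 kN
  M_B = -w₀L²/20 = -4·6²/20 = -36/5 kN·m
Load 2 — uniform load w=7 kN/m over full span:
  R_A = wL/2 = 7·6/2 = 21 kN
  M_A = wL²/12 = 7·6²/12 = 21 kN·m
  R_B = wL/2 = 7·6/2 = 21 kN
  M_B = -wL²/12 = -7·6²/12 = -21 kN·m
Load 3 — applied couple M₀=-16 kN·m at a=3/2 m (b=L-a=9/2):
  R_A = 6M₀ab/L³ = 6·(-16)·(3/2)·(9/2)/6³ = -3 kN
  M_A = M₀b(2a-b)/L² = (-16)·(9/2)·(2·(3/2)-(9/2))/6² = 3 kN·m
  R_B = -6M₀ab/L³ = -6·(-16)·(3/2)·(9/2)/6³ = 3 kN
  M_B = M₀a(2b-a)/L² = (-16)·(3/2)·(2·(9/2)-(3/2))/6² = -5 kN·m
Superposition: R_A = 108/5 kN, M_A = 144/5 kN·m, R_B = 162/5 kN, M_B = -166/5 kN·m

R_A = 108/5 kN, M_A = 144/5 kN·m, R_B = 162/5 kN, M_B = -166/5 kN·m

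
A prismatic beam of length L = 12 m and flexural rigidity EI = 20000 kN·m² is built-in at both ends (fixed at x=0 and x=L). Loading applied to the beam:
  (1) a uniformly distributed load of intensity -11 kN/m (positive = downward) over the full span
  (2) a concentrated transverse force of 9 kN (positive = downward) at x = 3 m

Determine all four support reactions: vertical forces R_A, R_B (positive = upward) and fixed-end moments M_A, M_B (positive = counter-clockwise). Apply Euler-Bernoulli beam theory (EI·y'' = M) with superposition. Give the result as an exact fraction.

R_A = -1869/32 kN, M_A = -1869/16 kN·m, R_B = -2067/32 kN, M_B = 2031/16 kN·m

Load 1 — uniform load w=-11 kN/m over full span:
  R_A = wL/2 = (-11)·12/2 = -66 kN
  M_A = wL²/12 = (-11)·12²/12 = -132 kN·m
  R_B = wL/2 = (-11)·12/2 = -66 kN
  M_B = -wL²/12 = -(-11)·12²/12 = 132 kN·m
Load 2 — point force P=9 kN at a=3 m (b=L-a=9):
  R_A = Pb²(3a+b)/L³ = 9·9²·(3·3+9)/12³ = 243/32 kN
  M_A = Pab²/L² = 9·3·9²/12² = 243/16 kN·m
  R_B = Pa²(a+3b)/L³ = 9·3²·(3+3·9)/12³ = 45/32 kN
  M_B = -Pa²b/L² = -9·3²·9/12² = -81/16 kN·m
Superposition: R_A = -1869/32 kN, M_A = -1869/16 kN·m, R_B = -2067/32 kN, M_B = 2031/16 kN·m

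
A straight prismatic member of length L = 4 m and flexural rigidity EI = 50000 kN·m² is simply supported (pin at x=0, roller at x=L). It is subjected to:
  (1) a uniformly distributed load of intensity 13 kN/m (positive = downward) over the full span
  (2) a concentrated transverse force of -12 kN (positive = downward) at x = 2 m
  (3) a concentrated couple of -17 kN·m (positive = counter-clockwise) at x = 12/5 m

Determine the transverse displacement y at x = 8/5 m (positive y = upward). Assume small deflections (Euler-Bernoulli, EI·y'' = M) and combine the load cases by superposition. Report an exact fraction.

y(8/5) = -767/1953125 m

Load 1 — uniform load w=13 kN/m over full span:
  y_1 = -wx(L³-2Lx²+x³)/(24EI) = -13·(8/5)·(4³-2·4·(8/5)²+(8/5)³)/(24·50000) = -1612/1953125 m
Load 2 — point force P=-12 kN at a=2 m (b=L-a=2):
  y_2 = -Pbx(L²-b²-x²)/(6LEI)  [x≤a] = -(-12)·2·(8/5)·(4²-2²-(8/5)²)/(6·4·50000) = 118/390625 m
Load 3 — applied couple M₀=-17 kN·m at a=12/5 m (b=L-a=8/5):
  y_3 = (M₀x³/(6L)+C₁x)/EI  [x≤a] with C₁=M₀(3b²-L²)/(6L)=442/75 = ((-17)·(8/5)³/(6·4)+(442/75)·(8/5))/50000 = 51/390625 m
Superposition: y = Σ y_i = -767/1953125 m ≈ -0.000393 m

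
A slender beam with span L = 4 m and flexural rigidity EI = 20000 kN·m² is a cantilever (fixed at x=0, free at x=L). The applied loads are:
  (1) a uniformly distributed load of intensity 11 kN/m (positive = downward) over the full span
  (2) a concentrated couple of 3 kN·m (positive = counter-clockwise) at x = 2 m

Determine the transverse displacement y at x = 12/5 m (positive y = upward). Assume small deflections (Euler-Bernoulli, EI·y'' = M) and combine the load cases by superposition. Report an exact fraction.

y(12/5) = -49647/6250000 m

Load 1 — uniform load w=11 kN/m over full span:
  y_1 = -wx²(x²-4Lx+6L²)/(24EI) = -11·(12/5)²·((12/5)²-4·4·(12/5)+6·4²)/(24·20000) = -3267/390625 m
Load 2 — applied couple M₀=3 kN·m at a=2 m (b=L-a=2):
  y_2 = M₀a(2x-a)/(2EI)  [x>a] = 3·2·(2·(12/5)-2)/(2·20000) = 21/50000 m
Superposition: y = Σ y_i = -49647/6250000 m ≈ -0.007944 m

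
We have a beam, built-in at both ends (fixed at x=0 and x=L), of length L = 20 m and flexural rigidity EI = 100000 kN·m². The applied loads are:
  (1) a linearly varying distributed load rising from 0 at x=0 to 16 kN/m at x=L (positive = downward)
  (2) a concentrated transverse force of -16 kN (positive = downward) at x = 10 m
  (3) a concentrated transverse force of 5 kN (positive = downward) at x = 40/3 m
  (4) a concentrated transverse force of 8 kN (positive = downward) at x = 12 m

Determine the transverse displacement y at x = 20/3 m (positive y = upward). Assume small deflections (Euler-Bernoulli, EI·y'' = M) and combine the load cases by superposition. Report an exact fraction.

Load 1 — triangular load w₀=16 kN/m (0→w₀ over full span):
  y_1 = -w₀x²(L-x)²(x+2L)/(120LEI) = -16·(20/3)²·(20-(20/3))²·((20/3)+2·20)/(120·20·100000) = -448/18225 m
Load 2 — point force P=-16 kN at a=10 m (b=L-a=10):
  y_2 = -Pb²x²(3aL-(3a+b)x)/(6L³EI)  [x≤a] = -(-16)·10²·(20/3)²·(3·10·20-(3·10+10)·(20/3))/(6·20³·100000) = 2/405 m
Load 3 — point force P=5 kN at a=40/3 m (b=L-a=20/3):
  y_3 = -Pb²x²(3aL-(3a+b)x)/(6L³EI)  [x≤a] = -5·(20/3)²·(20/3)²·(3·(40/3)·20-(3·(40/3)+(20/3))·(20/3))/(6·20³·100000) = -11/10935 m
Load 4 — point force P=8 kN at a=12 m (b=L-a=8):
  y_4 = -Pb²x²(3aL-(3a+b)x)/(6L³EI)  [x≤a] = -8·8²·(20/3)²·(3·12·20-(3·12+8)·(20/3))/(6·20³·100000) = -512/253125 m
Superposition: y = Σ y_i = -154949/6834375 m ≈ -0.022672 m

y(20/3) = -154949/6834375 m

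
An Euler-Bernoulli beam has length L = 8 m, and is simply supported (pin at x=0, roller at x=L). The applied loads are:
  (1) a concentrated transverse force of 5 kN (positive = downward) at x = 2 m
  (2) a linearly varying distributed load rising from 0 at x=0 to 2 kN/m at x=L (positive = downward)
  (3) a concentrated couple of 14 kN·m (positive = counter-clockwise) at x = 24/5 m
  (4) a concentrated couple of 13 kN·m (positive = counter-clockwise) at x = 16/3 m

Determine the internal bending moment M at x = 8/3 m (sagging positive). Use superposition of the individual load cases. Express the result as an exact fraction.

M(8/3) = 1781/81 kN·m

Load 1 — point force P=5 kN at a=2 m (b=L-a=6):
  M_1 = Pa(L-x)/L  [x>a] = 5·2·(8-(8/3))/8 = 20/3 kN·m
Load 2 — triangular load w₀=2 kN/m (0→w₀ over full span):
  M_2 = w₀Lx/6 - w₀x³/(6L) = 2·8·(8/3)/6 - 2·(8/3)³/(6·8) = 512/81 kN·m
Load 3 — applied couple M₀=14 kN·m at a=24/5 m (b=L-a=16/5):
  M_3 = M₀x/L  [x≤a] = 14·(8/3)/8 = 14/3 kN·m
Load 4 — applied couple M₀=13 kN·m at a=16/3 m (b=L-a=8/3):
  M_4 = M₀x/L  [x≤a] = 13·(8/3)/8 = 13/3 kN·m
Superposition: M = Σ M_i = 1781/81 kN·m ≈ 21.987654 kN·m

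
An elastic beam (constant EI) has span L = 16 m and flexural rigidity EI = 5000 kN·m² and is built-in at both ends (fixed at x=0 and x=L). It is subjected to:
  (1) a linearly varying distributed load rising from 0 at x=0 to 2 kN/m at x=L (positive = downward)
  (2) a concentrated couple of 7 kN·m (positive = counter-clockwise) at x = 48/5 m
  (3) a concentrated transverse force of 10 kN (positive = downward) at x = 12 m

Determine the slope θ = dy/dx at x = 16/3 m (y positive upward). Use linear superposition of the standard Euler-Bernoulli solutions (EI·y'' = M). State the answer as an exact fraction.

Load 1 — triangular load w₀=2 kN/m (0→w₀ over full span):
  θ_1 = -w₀(2x(L-x)(L-2x)(x+2L)+x²(L-x)²)/(120LEI) = -2·(2·(16/3)·(16-(16/3))·(16-2·(16/3))·((16/3)+2·16)+(16/3)²·(16-(16/3))²)/(120·16·5000) = -4096/759375 rad
Load 2 — applied couple M₀=7 kN·m at a=48/5 m (b=L-a=32/5):
  θ_2 = (R_Ax²/2 - M_Ax)/EI  [x≤a] with R_A=63/100, M_A=56/25 = ((63/100)·(16/3)²/2 - (56/25)·(16/3))/5000 = -28/46875 rad
Load 3 — point force P=10 kN at a=12 m (b=L-a=4):
  θ_3 = -Pb²x(2aL-(3a+b)x)/(2L³EI)  [x≤a] = -10·4²·(16/3)·(2·12·16-(3·12+4)·(16/3))/(2·16³·5000) = -4/1125 rad
Superposition: θ = Σ θ_i = -36248/3796875 rad ≈ -0.009547 rad

θ(16/3) = -36248/3796875 rad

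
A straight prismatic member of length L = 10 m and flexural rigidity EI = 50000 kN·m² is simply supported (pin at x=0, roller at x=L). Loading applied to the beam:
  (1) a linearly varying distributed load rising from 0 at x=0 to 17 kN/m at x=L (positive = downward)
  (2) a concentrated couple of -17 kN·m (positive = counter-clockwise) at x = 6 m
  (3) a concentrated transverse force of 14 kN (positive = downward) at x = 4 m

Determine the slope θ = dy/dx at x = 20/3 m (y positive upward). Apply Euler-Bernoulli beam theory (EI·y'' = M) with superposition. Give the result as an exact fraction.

Load 1 — triangular load w₀=17 kN/m (0→w₀ over full span):
  θ_1 = -w₀(7L⁴-30L²x²+15x⁴)/(360LEI) = -17·(7·10⁴-30·10²·(20/3)²+15·(20/3)⁴)/(360·10·50000) = 1547/486000 rad
Load 2 — applied couple M₀=-17 kN·m at a=6 m (b=L-a=4):
  θ_2 = (M₀x²/(2L)-M₀(x-a)+C₁)/EI  [x>a] with C₁=M₀(3b²-L²)/(6L)=221/15 = ((-17)·(20/3)²/(2·10)-(-17)·((20/3)-6)+(221/15))/50000 = -527/2250000 rad
Load 3 — point force P=14 kN at a=4 m (b=L-a=6):
  θ_3 = -Pa(2L²-6Lx+3x²+a²)/(6LEI)  [x>a] = -14·4·(2·10²-6·10·(20/3)+3·(20/3)²+4²)/(6·10·50000) = 133/140625 rad
Superposition: θ = Σ θ_i = 118301/30375000 rad ≈ 0.003895 rad

θ(20/3) = 118301/30375000 rad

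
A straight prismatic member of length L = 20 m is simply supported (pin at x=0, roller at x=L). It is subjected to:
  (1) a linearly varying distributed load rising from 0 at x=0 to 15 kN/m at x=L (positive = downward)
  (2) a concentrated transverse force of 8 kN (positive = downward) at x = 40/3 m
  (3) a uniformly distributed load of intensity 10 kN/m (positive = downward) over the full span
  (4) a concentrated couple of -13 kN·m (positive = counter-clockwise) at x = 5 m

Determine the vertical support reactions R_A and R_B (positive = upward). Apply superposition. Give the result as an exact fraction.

R_A = 9121/60 kN, R_B = 12359/60 kN

Load 1 — triangular load w₀=15 kN/m (0→w₀ over full span):
  R_A = w₀L/6 = 15·20/6 = 50 kN
  R_B = w₀L/3 = 15·20/3 = 100 kN
Load 2 — point force P=8 kN at a=40/3 m (b=L-a=20/3):
  R_A = Pb/L = 8·(20/3)/20 = 8/3 kN
  R_B = Pa/L = 8·(40/3)/20 = 16/3 kN
Load 3 — uniform load w=10 kN/m over full span:
  R_A = wL/2 = 10·20/2 = 100 kN
  R_B = wL/2 = 10·20/2 = 100 kN
Load 4 — applied couple M₀=-13 kN·m at a=5 m (b=L-a=15):
  R_A = M₀/L = (-13)/20 = -13/20 kN
  R_B = -M₀/L = -(-13)/20 = 13/20 kN
Superposition: R_A = 9121/60 kN, R_B = 12359/60 kN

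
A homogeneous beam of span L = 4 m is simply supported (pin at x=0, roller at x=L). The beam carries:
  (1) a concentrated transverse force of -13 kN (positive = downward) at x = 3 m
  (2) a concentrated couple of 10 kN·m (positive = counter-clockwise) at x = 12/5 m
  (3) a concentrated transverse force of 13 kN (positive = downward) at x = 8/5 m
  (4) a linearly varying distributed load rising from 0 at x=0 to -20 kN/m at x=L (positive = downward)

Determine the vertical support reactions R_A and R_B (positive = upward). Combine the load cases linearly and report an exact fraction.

Load 1 — point force P=-13 kN at a=3 m (b=L-a=1):
  R_A = Pb/L = (-13)·1/4 = -13/4 kN
  R_B = Pa/L = (-13)·3/4 = -39/4 kN
Load 2 — applied couple M₀=10 kN·m at a=12/5 m (b=L-a=8/5):
  R_A = M₀/L = 10/4 = 5/2 kN
  R_B = -M₀/L = -10/4 = -5/2 kN
Load 3 — point force P=13 kN at a=8/5 m (b=L-a=12/5):
  R_A = Pb/L = 13·(12/5)/4 = 39/5 kN
  R_B = Pa/L = 13·(8/5)/4 = 26/5 kN
Load 4 — triangular load w₀=-20 kN/m (0→w₀ over full span):
  R_A = w₀L/6 = (-20)·4/6 = -40/3 kN
  R_B = w₀L/3 = (-20)·4/3 = -80/3 kN
Superposition: R_A = -377/60 kN, R_B = -2023/60 kN

R_A = -377/60 kN, R_B = -2023/60 kN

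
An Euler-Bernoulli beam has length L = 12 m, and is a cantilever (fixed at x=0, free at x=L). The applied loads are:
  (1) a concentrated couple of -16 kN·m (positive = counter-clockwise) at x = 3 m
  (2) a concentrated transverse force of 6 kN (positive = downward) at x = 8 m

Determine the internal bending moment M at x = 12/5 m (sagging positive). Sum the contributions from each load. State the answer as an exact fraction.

M(12/5) = -248/5 kN·m

Load 1 — applied couple M₀=-16 kN·m at a=3 m (b=L-a=9):
  M_1 = M₀  [x≤a] = (-16) = -16 kN·m
Load 2 — point force P=6 kN at a=8 m (b=L-a=4):
  M_2 = -P(a-x)  [x≤a] = -6·(8-(12/5)) = -168/5 kN·m
Superposition: M = Σ M_i = -248/5 kN·m ≈ -49.600000 kN·m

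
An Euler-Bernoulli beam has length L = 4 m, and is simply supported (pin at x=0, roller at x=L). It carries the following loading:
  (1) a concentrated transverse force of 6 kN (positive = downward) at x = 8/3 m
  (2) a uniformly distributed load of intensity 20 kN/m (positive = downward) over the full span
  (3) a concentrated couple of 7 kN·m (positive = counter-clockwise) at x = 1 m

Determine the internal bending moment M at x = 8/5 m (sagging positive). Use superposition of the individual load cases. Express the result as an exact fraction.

M(8/5) = 187/5 kN·m

Load 1 — point force P=6 kN at a=8/3 m (b=L-a=4/3):
  M_1 = Pbx/L  [x≤a] = 6·(4/3)·(8/5)/4 = 16/5 kN·m
Load 2 — uniform load w=20 kN/m over full span:
  M_2 = wx(L-x)/2 = 20·(8/5)·(4-(8/5))/2 = 192/5 kN·m
Load 3 — applied couple M₀=7 kN·m at a=1 m (b=L-a=3):
  M_3 = M₀x/L - M₀  [x>a] = 7·(8/5)/4 - 7 = -21/5 kN·m
Superposition: M = Σ M_i = 187/5 kN·m ≈ 37.400000 kN·m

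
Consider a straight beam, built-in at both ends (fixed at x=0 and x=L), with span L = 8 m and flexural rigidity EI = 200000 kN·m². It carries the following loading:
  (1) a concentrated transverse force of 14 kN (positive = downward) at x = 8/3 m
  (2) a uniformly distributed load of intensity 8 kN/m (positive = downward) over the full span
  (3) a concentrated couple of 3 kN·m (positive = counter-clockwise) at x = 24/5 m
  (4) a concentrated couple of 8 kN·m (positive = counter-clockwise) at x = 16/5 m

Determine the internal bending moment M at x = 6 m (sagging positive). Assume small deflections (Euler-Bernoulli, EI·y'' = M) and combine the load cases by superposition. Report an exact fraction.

M(6) = 2198/675 kN·m

Load 1 — point force P=14 kN at a=8/3 m (b=L-a=16/3):
  M_1 = Pa²(a+3b)(L-x)/L³ - Pa²b/L²  [x>a] = 14·(8/3)²·((8/3)+3·(16/3))·(8-6)/8³ - 14·(8/3)²·(16/3)/8² = -28/27 kN·m
Load 2 — uniform load w=8 kN/m over full span:
  M_2 = wLx/2 - wL²/12 - wx²/2 = 8·8·6/2 - 8·8²/12 - 8·6²/2 = 16/3 kN·m
Load 3 — applied couple M₀=3 kN·m at a=24/5 m (b=L-a=16/5):
  M_3 = R_Ax - M_A - M₀  [x>a] with R_A=27/50, M_A=24/25 = (27/50)·6 - (24/25) - 3 = -18/25 kN·m
Load 4 — applied couple M₀=8 kN·m at a=16/5 m (b=L-a=24/5):
  M_4 = R_Ax - M_A - M₀  [x>a] with R_A=36/25, M_A=24/25 = (36/25)·6 - (24/25) - 8 = -8/25 kN·m
Superposition: M = Σ M_i = 2198/675 kN·m ≈ 3.256296 kN·m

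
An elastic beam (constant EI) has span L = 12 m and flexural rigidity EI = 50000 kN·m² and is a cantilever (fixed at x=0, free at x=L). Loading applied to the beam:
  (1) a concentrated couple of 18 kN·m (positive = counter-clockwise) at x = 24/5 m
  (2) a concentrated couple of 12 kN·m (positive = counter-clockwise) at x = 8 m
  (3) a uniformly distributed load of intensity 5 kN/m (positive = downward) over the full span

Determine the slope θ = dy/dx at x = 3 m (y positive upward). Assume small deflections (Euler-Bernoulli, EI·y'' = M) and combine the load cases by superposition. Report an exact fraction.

Load 1 — applied couple M₀=18 kN·m at a=24/5 m (b=L-a=36/5):
  θ_1 = M₀x/EI  [x≤a] = 18·3/50000 = 27/25000 rad
Load 2 — applied couple M₀=12 kN·m at a=8 m (b=L-a=4):
  θ_2 = M₀x/EI  [x≤a] = 12·3/50000 = 9/12500 rad
Load 3 — uniform load w=5 kN/m over full span:
  θ_3 = -wx(x²-3Lx+3L²)/(6EI) = -5·3·(3²-3·12·3+3·12²)/(6·50000) = -333/20000 rad
Superposition: θ = Σ θ_i = -297/20000 rad ≈ -0.014850 rad

θ(3) = -297/20000 rad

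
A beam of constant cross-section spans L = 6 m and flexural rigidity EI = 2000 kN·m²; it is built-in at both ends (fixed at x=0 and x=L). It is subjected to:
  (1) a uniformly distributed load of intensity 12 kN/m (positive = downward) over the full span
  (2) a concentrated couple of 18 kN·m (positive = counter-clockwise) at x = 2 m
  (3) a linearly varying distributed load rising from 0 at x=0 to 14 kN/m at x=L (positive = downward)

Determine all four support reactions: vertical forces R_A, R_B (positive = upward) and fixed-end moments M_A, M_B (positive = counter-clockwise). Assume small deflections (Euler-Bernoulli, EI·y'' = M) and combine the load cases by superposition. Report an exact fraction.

Load 1 — uniform load w=12 kN/m over full span:
  R_A = wL/2 = 12·6/2 = 36 kN
  M_A = wL²/12 = 12·6²/12 = 36 kN·m
  R_B = wL/2 = 12·6/2 = 36 kN
  M_B = -wL²/12 = -12·6²/12 = -36 kN·m
Load 2 — applied couple M₀=18 kN·m at a=2 m (b=L-a=4):
  R_A = 6M₀ab/L³ = 6·18·2·4/6³ = 4 kN
  M_A = M₀b(2a-b)/L² = 18·4·(2·2-4)/6² = 0 kN·m
  R_B = -6M₀ab/L³ = -6·18·2·4/6³ = -4 kN
  M_B = M₀a(2b-a)/L² = 18·2·(2·4-2)/6² = 6 kN·m
Load 3 — triangular load w₀=14 kN/m (0→w₀ over full span):
  R_A = 3w₀L/20 = 3·14·6/20 = 63/5 kN
  M_A = w₀L²/30 = 14·6²/30 = 84/5 kN·m
  R_B = 7w₀L/20 = 7·14·6/20 = 147/5 kN
  M_B = -w₀L²/20 = -14·6²/20 = -126/5 kN·m
Superposition: R_A = 263/5 kN, M_A = 264/5 kN·m, R_B = 307/5 kN, M_B = -276/5 kN·m

R_A = 263/5 kN, M_A = 264/5 kN·m, R_B = 307/5 kN, M_B = -276/5 kN·m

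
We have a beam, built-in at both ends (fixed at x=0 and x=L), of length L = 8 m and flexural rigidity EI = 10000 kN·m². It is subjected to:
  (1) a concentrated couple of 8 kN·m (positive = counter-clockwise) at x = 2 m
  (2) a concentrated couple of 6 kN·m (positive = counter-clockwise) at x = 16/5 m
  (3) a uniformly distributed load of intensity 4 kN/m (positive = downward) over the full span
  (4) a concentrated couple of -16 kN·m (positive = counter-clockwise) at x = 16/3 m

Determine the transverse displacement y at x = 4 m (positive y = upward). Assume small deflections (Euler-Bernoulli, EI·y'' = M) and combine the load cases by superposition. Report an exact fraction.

y(4) = -467/281250 m

Load 1 — applied couple M₀=8 kN·m at a=2 m (b=L-a=6):
  y_1 = (R_Ax³/6 - M_Ax²/2 - M₀(x-a)²/2)/EI  [x>a] with R_A=9/8, M_A=-3/2 = ((9/8)·4³/6 - (-3/2)·4²/2 - 8·(4-2)²/2)/10000 = 1/1250 m
Load 2 — applied couple M₀=6 kN·m at a=16/5 m (b=L-a=24/5):
  y_2 = (R_Ax³/6 - M_Ax²/2 - M₀(x-a)²/2)/EI  [x>a] with R_A=27/25, M_A=18/25 = ((27/25)·4³/6 - (18/25)·4²/2 - 6·(4-(16/5))²/2)/10000 = 6/15625 m
Load 3 — uniform load w=4 kN/m over full span:
  y_3 = -wx²(L-x)²/(24EI) = -4·4²·(8-4)²/(24·10000) = -8/1875 m
Load 4 — applied couple M₀=-16 kN·m at a=16/3 m (b=L-a=8/3):
  y_4 = (R_Ax³/6 - M_Ax²/2)/EI  [x≤a] with R_A=-8/3, M_A=-16/3 = ((-8/3)·4³/6 - (-16/3)·4²/2)/10000 = 8/5625 m
Superposition: y = Σ y_i = -467/281250 m ≈ -0.001660 m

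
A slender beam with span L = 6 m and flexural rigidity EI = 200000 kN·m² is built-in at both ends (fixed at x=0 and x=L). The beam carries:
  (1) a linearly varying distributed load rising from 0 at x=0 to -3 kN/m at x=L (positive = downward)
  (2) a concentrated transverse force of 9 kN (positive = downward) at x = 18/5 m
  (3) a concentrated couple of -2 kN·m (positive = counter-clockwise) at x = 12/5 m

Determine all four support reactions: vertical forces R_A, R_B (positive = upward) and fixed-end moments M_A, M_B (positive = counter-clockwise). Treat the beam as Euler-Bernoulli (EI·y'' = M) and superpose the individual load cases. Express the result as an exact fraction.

R_A = -3/250 kN, M_A = 168/125 kN·m, R_B = 3/250 kN, M_B = -377/125 kN·m

Load 1 — triangular load w₀=-3 kN/m (0→w₀ over full span):
  R_A = 3w₀L/20 = 3·(-3)·6/20 = -27/10 kN
  M_A = w₀L²/30 = (-3)·6²/30 = -18/5 kN·m
  R_B = 7w₀L/20 = 7·(-3)·6/20 = -63/10 kN
  M_B = -w₀L²/20 = -(-3)·6²/20 = 27/5 kN·m
Load 2 — point force P=9 kN at a=18/5 m (b=L-a=12/5):
  R_A = Pb²(3a+b)/L³ = 9·(12/5)²·(3·(18/5)+(12/5))/6³ = 396/125 kN
  M_A = Pab²/L² = 9·(18/5)·(12/5)²/6² = 648/125 kN·m
  R_B = Pa²(a+3b)/L³ = 9·(18/5)²·((18/5)+3·(12/5))/6³ = 729/125 kN
  M_B = -Pa²b/L² = -9·(18/5)²·(12/5)/6² = -972/125 kN·m
Load 3 — applied couple M₀=-2 kN·m at a=12/5 m (b=L-a=18/5):
  R_A = 6M₀ab/L³ = 6·(-2)·(12/5)·(18/5)/6³ = -12/25 kN
  M_A = M₀b(2a-b)/L² = (-2)·(18/5)·(2·(12/5)-(18/5))/6² = -6/25 kN·m
  R_B = -6M₀ab/L³ = -6·(-2)·(12/5)·(18/5)/6³ = 12/25 kN
  M_B = M₀a(2b-a)/L² = (-2)·(12/5)·(2·(18/5)-(12/5))/6² = -16/25 kN·m
Superposition: R_A = -3/250 kN, M_A = 168/125 kN·m, R_B = 3/250 kN, M_B = -377/125 kN·m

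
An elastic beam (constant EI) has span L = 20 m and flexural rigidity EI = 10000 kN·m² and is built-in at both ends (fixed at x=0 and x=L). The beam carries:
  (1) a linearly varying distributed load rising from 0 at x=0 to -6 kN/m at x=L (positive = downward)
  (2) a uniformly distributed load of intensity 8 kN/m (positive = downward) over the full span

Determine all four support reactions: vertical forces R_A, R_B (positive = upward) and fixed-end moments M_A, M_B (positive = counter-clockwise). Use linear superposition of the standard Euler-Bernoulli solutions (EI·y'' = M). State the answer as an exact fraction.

R_A = 62 kN, M_A = 560/3 kN·m, R_B = 38 kN, M_B = -440/3 kN·m

Load 1 — triangular load w₀=-6 kN/m (0→w₀ over full span):
  R_A = 3w₀L/20 = 3·(-6)·20/20 = -18 kN
  M_A = w₀L²/30 = (-6)·20²/30 = -80 kN·m
  R_B = 7w₀L/20 = 7·(-6)·20/20 = -42 kN
  M_B = -w₀L²/20 = -(-6)·20²/20 = 120 kN·m
Load 2 — uniform load w=8 kN/m over full span:
  R_A = wL/2 = 8·20/2 = 80 kN
  M_A = wL²/12 = 8·20²/12 = 800/3 kN·m
  R_B = wL/2 = 8·20/2 = 80 kN
  M_B = -wL²/12 = -8·20²/12 = -800/3 kN·m
Superposition: R_A = 62 kN, M_A = 560/3 kN·m, R_B = 38 kN, M_B = -440/3 kN·m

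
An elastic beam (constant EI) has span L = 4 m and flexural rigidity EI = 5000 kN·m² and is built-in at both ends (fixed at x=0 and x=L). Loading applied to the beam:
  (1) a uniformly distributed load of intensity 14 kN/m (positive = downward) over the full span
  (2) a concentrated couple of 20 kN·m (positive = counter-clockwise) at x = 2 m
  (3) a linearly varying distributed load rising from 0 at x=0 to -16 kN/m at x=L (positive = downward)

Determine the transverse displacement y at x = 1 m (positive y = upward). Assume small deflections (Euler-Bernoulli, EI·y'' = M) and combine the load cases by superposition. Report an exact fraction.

y(1) = -19/25000 m

Load 1 — uniform load w=14 kN/m over full span:
  y_1 = -wx²(L-x)²/(24EI) = -14·1²·(4-1)²/(24·5000) = -21/20000 m
Load 2 — applied couple M₀=20 kN·m at a=2 m (b=L-a=2):
  y_2 = (R_Ax³/6 - M_Ax²/2)/EI  [x≤a] with R_A=15/2, M_A=5 = ((15/2)·1³/6 - 5·1²/2)/5000 = -1/4000 m
Load 3 — triangular load w₀=-16 kN/m (0→w₀ over full span):
  y_3 = -w₀x²(L-x)²(x+2L)/(120LEI) = -(-16)·1²·(4-1)²·(1+2·4)/(120·4·5000) = 27/50000 m
Superposition: y = Σ y_i = -19/25000 m ≈ -0.000760 m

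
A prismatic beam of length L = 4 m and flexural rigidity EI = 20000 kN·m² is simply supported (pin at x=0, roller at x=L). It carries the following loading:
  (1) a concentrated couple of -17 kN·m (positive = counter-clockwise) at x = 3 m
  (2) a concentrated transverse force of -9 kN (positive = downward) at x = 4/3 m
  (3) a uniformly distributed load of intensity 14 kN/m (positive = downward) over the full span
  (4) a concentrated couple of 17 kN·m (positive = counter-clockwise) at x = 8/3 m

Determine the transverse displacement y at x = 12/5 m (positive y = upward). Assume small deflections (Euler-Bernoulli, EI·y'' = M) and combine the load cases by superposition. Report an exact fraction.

Load 1 — applied couple M₀=-17 kN·m at a=3 m (b=L-a=1):
  y_1 = (M₀x³/(6L)+C₁x)/EI  [x≤a] with C₁=M₀(3b²-L²)/(6L)=221/24 = ((-17)·(12/5)³/(6·4)+(221/24)·(12/5))/20000 = 3077/5000000 m
Load 2 — point force P=-9 kN at a=4/3 m (b=L-a=8/3):
  y_2 = -Pa(L-x)(2Lx-a²-x²)/(6LEI)  [x>a] = -(-9)·(4/3)·(4-(12/5))·(2·4·(12/5)-(4/3)²-(12/5)²)/(6·4·20000) = 328/703125 m
Load 3 — uniform load w=14 kN/m over full span:
  y_3 = -wx(L³-2Lx²+x³)/(24EI) = -14·(12/5)·(4³-2·4·(12/5)²+(12/5)³)/(24·20000) = -868/390625 m
Load 4 — applied couple M₀=17 kN·m at a=8/3 m (b=L-a=4/3):
  y_4 = (M₀x³/(6L)+C₁x)/EI  [x≤a] with C₁=M₀(3b²-L²)/(6L)=-68/9 = (17·(12/5)³/(6·4)+(-68/9)·(12/5))/20000 = -391/937500 m
Superposition: y = Σ y_i = -350383/225000000 m ≈ -0.001557 m

y(12/5) = -350383/225000000 m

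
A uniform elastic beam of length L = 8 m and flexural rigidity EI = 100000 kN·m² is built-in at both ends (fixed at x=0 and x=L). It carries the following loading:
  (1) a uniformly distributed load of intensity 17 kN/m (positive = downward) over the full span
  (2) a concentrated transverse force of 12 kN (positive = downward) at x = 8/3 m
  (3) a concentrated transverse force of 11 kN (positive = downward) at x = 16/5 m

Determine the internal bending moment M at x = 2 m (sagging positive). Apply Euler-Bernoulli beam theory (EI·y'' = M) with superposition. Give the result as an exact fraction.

Load 1 — uniform load w=17 kN/m over full span:
  M_1 = wLx/2 - wL²/12 - wx²/2 = 17·8·2/2 - 17·8²/12 - 17·2²/2 = 34/3 kN·m
Load 2 — point force P=12 kN at a=8/3 m (b=L-a=16/3):
  M_2 = Pb²(3a+b)x/L³ - Pab²/L²  [x≤a] = 12·(16/3)²·(3·(8/3)+(16/3))·2/8³ - 12·(8/3)·(16/3)²/8² = 32/9 kN·m
Load 3 — point force P=11 kN at a=16/5 m (b=L-a=24/5):
  M_3 = Pb²(3a+b)x/L³ - Pab²/L²  [x≤a] = 11·(24/5)²·(3·(16/5)+(24/5))·2/8³ - 11·(16/5)·(24/5)²/8² = 198/125 kN·m
Superposition: M = Σ M_i = 18532/1125 kN·m ≈ 16.472889 kN·m

M(2) = 18532/1125 kN·m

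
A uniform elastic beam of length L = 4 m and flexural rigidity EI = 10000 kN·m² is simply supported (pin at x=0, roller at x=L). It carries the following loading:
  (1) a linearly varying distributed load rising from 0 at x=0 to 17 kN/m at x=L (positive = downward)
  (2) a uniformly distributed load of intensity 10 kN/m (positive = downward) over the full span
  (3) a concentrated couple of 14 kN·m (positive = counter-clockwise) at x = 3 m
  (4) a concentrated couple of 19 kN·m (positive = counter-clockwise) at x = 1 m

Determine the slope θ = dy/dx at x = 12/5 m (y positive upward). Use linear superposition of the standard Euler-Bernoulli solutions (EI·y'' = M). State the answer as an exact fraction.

Load 1 — triangular load w₀=17 kN/m (0→w₀ over full span):
  θ_1 = -w₀(7L⁴-30L²x²+15x⁴)/(360LEI) = -17·(7·4⁴-30·4²·(12/5)²+15·(12/5)⁴)/(360·4·10000) = 1972/3515625 rad
Load 2 — uniform load w=10 kN/m over full span:
  θ_2 = -w(L³-6Lx²+4x³)/(24EI) = -10·(4³-6·4·(12/5)²+4·(12/5)³)/(24·10000) = 37/46875 rad
Load 3 — applied couple M₀=14 kN·m at a=3 m (b=L-a=1):
  θ_3 = (M₀x²/(2L)+C₁)/EI  [x≤a] with C₁=M₀(3b²-L²)/(6L)=-91/12 = (14·(12/5)²/(2·4)+(-91/12))/10000 = 749/3000000 rad
Load 4 — applied couple M₀=19 kN·m at a=1 m (b=L-a=3):
  θ_4 = (M₀x²/(2L)-M₀(x-a)+C₁)/EI  [x>a] with C₁=M₀(3b²-L²)/(6L)=209/24 = (19·(12/5)²/(2·4)-19·((12/5)-1)+(209/24))/10000 = -2527/6000000 rad
Superposition: θ = Σ θ_i = 530441/450000000 rad ≈ 0.001179 rad

θ(12/5) = 530441/450000000 rad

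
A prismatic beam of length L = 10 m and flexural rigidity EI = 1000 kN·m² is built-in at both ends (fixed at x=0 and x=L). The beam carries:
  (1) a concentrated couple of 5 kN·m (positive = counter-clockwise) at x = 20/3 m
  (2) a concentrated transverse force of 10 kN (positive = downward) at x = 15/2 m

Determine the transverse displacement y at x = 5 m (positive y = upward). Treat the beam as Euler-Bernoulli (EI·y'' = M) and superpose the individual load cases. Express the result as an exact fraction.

Load 1 — applied couple M₀=5 kN·m at a=20/3 m (b=L-a=10/3):
  y_1 = (R_Ax³/6 - M_Ax²/2)/EI  [x≤a] with R_A=2/3, M_A=5/3 = ((2/3)·5³/6 - (5/3)·5²/2)/1000 = -1/144 m
Load 2 — point force P=10 kN at a=15/2 m (b=L-a=5/2):
  y_2 = -Pb²x²(3aL-(3a+b)x)/(6L³EI)  [x≤a] = -10·(5/2)²·5²·(3·(15/2)·10-(3·(15/2)+(5/2))·5)/(6·10³·1000) = -5/192 m
Superposition: y = Σ y_i = -19/576 m ≈ -0.032986 m

y(5) = -19/576 m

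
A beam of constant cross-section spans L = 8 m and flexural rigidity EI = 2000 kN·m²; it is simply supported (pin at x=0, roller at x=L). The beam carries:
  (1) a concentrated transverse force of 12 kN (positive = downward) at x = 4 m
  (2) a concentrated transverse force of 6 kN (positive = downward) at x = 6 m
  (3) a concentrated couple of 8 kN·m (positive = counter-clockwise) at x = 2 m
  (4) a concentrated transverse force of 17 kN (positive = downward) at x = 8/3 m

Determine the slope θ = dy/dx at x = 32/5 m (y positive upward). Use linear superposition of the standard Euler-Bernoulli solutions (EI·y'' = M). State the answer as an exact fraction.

θ(32/5) = 191663/4050000 rad

Load 1 — point force P=12 kN at a=4 m (b=L-a=4):
  θ_1 = -Pa(2L²-6Lx+3x²+a²)/(6LEI)  [x>a] = -12·4·(2·8²-6·8·(32/5)+3·(32/5)²+4²)/(6·8·2000) = 63/3125 rad
Load 2 — point force P=6 kN at a=6 m (b=L-a=2):
  θ_2 = -Pa(2L²-6Lx+3x²+a²)/(6LEI)  [x>a] = -6·6·(2·8²-6·8·(32/5)+3·(32/5)²+6²)/(6·8·2000) = 381/50000 rad
Load 3 — applied couple M₀=8 kN·m at a=2 m (b=L-a=6):
  θ_3 = (M₀x²/(2L)-M₀(x-a)+C₁)/EI  [x>a] with C₁=M₀(3b²-L²)/(6L)=22/3 = (8·(32/5)²/(2·8)-8·((32/5)-2)+(22/3))/2000 = -277/75000 rad
Load 4 — point force P=17 kN at a=8/3 m (b=L-a=16/3):
  θ_4 = -Pa(2L²-6Lx+3x²+a²)/(6LEI)  [x>a] = -17·(8/3)·(2·8²-6·8·(32/5)+3·(32/5)²+(8/3)²)/(6·8·2000) = 5882/253125 rad
Superposition: θ = Σ θ_i = 191663/4050000 rad ≈ 0.047324 rad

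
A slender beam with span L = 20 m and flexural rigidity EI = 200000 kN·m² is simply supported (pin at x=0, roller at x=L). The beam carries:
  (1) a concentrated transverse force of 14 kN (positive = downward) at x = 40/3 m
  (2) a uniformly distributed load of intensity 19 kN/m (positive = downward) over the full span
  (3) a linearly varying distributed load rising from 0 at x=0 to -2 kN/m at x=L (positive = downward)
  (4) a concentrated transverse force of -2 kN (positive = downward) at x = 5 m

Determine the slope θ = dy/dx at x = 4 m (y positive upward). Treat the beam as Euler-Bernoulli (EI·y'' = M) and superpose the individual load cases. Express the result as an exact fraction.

Load 1 — point force P=14 kN at a=40/3 m (b=L-a=20/3):
  θ_1 = -Pb(L²-b²-3x²)/(6LEI)  [x≤a] = -14·(20/3)·(20²-(20/3)²-3·4²)/(6·20·200000) = -1211/1012500 rad
Load 2 — uniform load w=19 kN/m over full span:
  θ_2 = -w(L³-6Lx²+4x³)/(24EI) = -19·(20³-6·20·4²+4·4³)/(24·200000) = -627/25000 rad
Load 3 — triangular load w₀=-2 kN/m (0→w₀ over full span):
  θ_3 = -w₀(7L⁴-30L²x²+15x⁴)/(360LEI) = -(-2)·(7·20⁴-30·20²·4²+15·4⁴)/(360·20·200000) = 182/140625 rad
Load 4 — point force P=-2 kN at a=5 m (b=L-a=15):
  θ_4 = -Pb(L²-b²-3x²)/(6LEI)  [x≤a] = -(-2)·15·(20²-15²-3·4²)/(6·20·200000) = 127/800000 rad
Superposition: θ = Σ θ_i = -8042677/324000000 rad ≈ -0.024823 rad

θ(4) = -8042677/324000000 rad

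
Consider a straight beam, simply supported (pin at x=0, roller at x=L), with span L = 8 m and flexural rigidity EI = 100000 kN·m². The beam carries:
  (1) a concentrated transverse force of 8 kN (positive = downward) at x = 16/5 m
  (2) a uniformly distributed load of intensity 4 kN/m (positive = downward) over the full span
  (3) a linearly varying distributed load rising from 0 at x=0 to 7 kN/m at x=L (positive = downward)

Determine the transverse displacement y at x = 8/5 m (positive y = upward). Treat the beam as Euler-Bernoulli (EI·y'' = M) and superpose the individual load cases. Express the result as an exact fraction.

Load 1 — point force P=8 kN at a=16/5 m (b=L-a=24/5):
  y_1 = -Pbx(L²-b²-x²)/(6LEI)  [x≤a] = -8·(24/5)·(8/5)·(8²-(24/5)²-(8/5)²)/(6·8·100000) = -192/390625 m
Load 2 — uniform load w=4 kN/m over full span:
  y_2 = -wx(L³-2Lx²+x³)/(24EI) = -4·(8/5)·(8³-2·8·(8/5)²+(8/5)³)/(24·100000) = -7424/5859375 m
Load 3 — triangular load w₀=7 kN/m (0→w₀ over full span):
  y_3 = -w₀x(7L⁴-10L²x²+3x⁴)/(360LEI) = -7·(8/5)·(7·8⁴-10·8²·(8/5)²+3·(8/5)⁴)/(360·8·100000) = -154112/146484375 m
Superposition: y = Σ y_i = -411712/146484375 m ≈ -0.002811 m

y(8/5) = -411712/146484375 m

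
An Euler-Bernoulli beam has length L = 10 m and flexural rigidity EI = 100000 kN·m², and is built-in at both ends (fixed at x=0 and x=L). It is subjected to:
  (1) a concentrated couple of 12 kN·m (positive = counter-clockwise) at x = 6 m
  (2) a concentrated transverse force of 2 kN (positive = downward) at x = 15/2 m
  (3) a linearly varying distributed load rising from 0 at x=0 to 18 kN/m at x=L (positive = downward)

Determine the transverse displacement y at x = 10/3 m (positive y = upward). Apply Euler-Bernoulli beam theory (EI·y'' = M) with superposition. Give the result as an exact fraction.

y(10/3) = -121037/64800000 m

Load 1 — applied couple M₀=12 kN·m at a=6 m (b=L-a=4):
  y_1 = (R_Ax³/6 - M_Ax²/2)/EI  [x≤a] with R_A=216/125, M_A=96/25 = ((216/125)·(10/3)³/6 - (96/25)·(10/3)²/2)/100000 = -1/9375 m
Load 2 — point force P=2 kN at a=15/2 m (b=L-a=5/2):
  y_2 = -Pb²x²(3aL-(3a+b)x)/(6L³EI)  [x≤a] = -2·(5/2)²·(10/3)²·(3·(15/2)·10-(3·(15/2)+(5/2))·(10/3))/(6·10³·100000) = -17/518400 m
Load 3 — triangular load w₀=18 kN/m (0→w₀ over full span):
  y_3 = -w₀x²(L-x)²(x+2L)/(120LEI) = -18·(10/3)²·(10-(10/3))²·((10/3)+2·10)/(120·10·100000) = -7/4050 m
Superposition: y = Σ y_i = -121037/64800000 m ≈ -0.001868 m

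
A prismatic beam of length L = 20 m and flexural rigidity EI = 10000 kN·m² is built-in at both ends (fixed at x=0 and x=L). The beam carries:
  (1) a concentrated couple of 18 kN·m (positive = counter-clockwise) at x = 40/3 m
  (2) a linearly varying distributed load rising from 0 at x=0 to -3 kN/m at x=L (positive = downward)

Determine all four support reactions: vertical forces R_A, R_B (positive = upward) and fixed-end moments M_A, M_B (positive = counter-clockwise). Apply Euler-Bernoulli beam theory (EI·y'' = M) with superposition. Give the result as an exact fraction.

Load 1 — applied couple M₀=18 kN·m at a=40/3 m (b=L-a=20/3):
  R_A = 6M₀ab/L³ = 6·18·(40/3)·(20/3)/20³ = 6/5 kN
  M_A = M₀b(2a-b)/L² = 18·(20/3)·(2·(40/3)-(20/3))/20² = 6 kN·m
  R_B = -6M₀ab/L³ = -6·18·(40/3)·(20/3)/20³ = -6/5 kN
  M_B = M₀a(2b-a)/L² = 18·(40/3)·(2·(20/3)-(40/3))/20² = 0 kN·m
Load 2 — triangular load w₀=-3 kN/m (0→w₀ over full span):
  R_A = 3w₀L/20 = 3·(-3)·20/20 = -9 kN
  M_A = w₀L²/30 = (-3)·20²/30 = -40 kN·m
  R_B = 7w₀L/20 = 7·(-3)·20/20 = -21 kN
  M_B = -w₀L²/20 = -(-3)·20²/20 = 60 kN·m
Superposition: R_A = -39/5 kN, M_A = -34 kN·m, R_B = -111/5 kN, M_B = 60 kN·m

R_A = -39/5 kN, M_A = -34 kN·m, R_B = -111/5 kN, M_B = 60 kN·m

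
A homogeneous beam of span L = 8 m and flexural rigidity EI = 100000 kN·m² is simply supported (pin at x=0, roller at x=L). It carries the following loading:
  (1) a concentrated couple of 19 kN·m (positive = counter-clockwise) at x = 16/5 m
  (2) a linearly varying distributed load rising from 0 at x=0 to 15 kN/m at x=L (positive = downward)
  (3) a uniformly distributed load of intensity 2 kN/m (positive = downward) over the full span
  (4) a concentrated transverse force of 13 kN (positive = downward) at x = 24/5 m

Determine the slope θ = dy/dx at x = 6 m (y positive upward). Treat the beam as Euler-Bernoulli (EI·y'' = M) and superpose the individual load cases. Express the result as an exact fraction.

θ(6) = 125981/75000000 rad

Load 1 — applied couple M₀=19 kN·m at a=16/5 m (b=L-a=24/5):
  θ_1 = (M₀x²/(2L)-M₀(x-a)+C₁)/EI  [x>a] with C₁=M₀(3b²-L²)/(6L)=152/75 = (19·6²/(2·8)-19·(6-(16/5))+(152/75))/100000 = -2527/30000000 rad
Load 2 — triangular load w₀=15 kN/m (0→w₀ over full span):
  θ_2 = -w₀(7L⁴-30L²x²+15x⁴)/(360LEI) = -15·(7·8⁴-30·8²·6²+15·6⁴)/(360·8·100000) = 1313/1200000 rad
Load 3 — uniform load w=2 kN/m over full span:
  θ_3 = -w(L³-6Lx²+4x³)/(24EI) = -2·(8³-6·8·6²+4·6³)/(24·100000) = 11/37500 rad
Load 4 — point force P=13 kN at a=24/5 m (b=L-a=16/5):
  θ_4 = -Pa(2L²-6Lx+3x²+a²)/(6LEI)  [x>a] = -13·(24/5)·(2·8²-6·8·6+3·6²+(24/5)²)/(6·8·100000) = 2353/6250000 rad
Superposition: θ = Σ θ_i = 125981/75000000 rad ≈ 0.001680 rad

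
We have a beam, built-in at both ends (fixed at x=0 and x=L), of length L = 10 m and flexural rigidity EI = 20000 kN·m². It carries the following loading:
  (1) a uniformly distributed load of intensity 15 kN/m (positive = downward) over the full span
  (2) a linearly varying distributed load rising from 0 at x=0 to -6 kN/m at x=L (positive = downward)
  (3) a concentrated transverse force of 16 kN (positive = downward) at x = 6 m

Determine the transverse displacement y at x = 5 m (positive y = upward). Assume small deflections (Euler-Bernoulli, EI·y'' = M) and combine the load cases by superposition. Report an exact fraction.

y(5) = -2323/120000 m

Load 1 — uniform load w=15 kN/m over full span:
  y_1 = -wx²(L-x)²/(24EI) = -15·5²·(10-5)²/(24·20000) = -5/256 m
Load 2 — triangular load w₀=-6 kN/m (0→w₀ over full span):
  y_2 = -w₀x²(L-x)²(x+2L)/(120LEI) = -(-6)·5²·(10-5)²·(5+2·10)/(120·10·20000) = 1/256 m
Load 3 — point force P=16 kN at a=6 m (b=L-a=4):
  y_3 = -Pb²x²(3aL-(3a+b)x)/(6L³EI)  [x≤a] = -16·4²·5²·(3·6·10-(3·6+4)·5)/(6·10³·20000) = -7/1875 m
Superposition: y = Σ y_i = -2323/120000 m ≈ -0.019358 m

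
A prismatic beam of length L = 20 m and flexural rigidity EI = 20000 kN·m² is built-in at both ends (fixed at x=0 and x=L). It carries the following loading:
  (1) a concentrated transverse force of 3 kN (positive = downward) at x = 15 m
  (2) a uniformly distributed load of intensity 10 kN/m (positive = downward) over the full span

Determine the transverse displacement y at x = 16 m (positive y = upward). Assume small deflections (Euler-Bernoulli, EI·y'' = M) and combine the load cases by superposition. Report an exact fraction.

y(16) = -10483/120000 m

Load 1 — point force P=3 kN at a=15 m (b=L-a=5):
  y_1 = -Pa²(L-x)²(3bL-(3b+a)(L-x))/(6L³EI)  [x>a] = -3·15²·(20-16)²·(3·5·20-(3·5+15)·(20-16))/(6·20³·20000) = -81/40000 m
Load 2 — uniform load w=10 kN/m over full span:
  y_2 = -wx²(L-x)²/(24EI) = -10·16²·(20-16)²/(24·20000) = -32/375 m
Superposition: y = Σ y_i = -10483/120000 m ≈ -0.087358 m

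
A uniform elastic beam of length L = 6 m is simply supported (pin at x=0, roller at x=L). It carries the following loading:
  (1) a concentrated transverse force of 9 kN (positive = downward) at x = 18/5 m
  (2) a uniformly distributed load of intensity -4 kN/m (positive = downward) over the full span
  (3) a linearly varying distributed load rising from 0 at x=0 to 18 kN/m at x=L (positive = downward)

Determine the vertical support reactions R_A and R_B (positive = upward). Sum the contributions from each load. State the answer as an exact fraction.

Load 1 — point force P=9 kN at a=18/5 m (b=L-a=12/5):
  R_A = Pb/L = 9·(12/5)/6 = 18/5 kN
  R_B = Pa/L = 9·(18/5)/6 = 27/5 kN
Load 2 — uniform load w=-4 kN/m over full span:
  R_A = wL/2 = (-4)·6/2 = -12 kN
  R_B = wL/2 = (-4)·6/2 = -12 kN
Load 3 — triangular load w₀=18 kN/m (0→w₀ over full span):
  R_A = w₀L/6 = 18·6/6 = 18 kN
  R_B = w₀L/3 = 18·6/3 = 36 kN
Superposition: R_A = 48/5 kN, R_B = 147/5 kN

R_A = 48/5 kN, R_B = 147/5 kN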